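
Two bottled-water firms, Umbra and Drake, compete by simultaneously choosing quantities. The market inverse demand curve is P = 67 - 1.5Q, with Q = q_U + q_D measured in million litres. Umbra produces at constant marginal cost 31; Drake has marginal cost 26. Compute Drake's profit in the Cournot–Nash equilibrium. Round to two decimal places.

Umbra's profit: π_U = (67 - 1.5Q)q_U - (31q_U). Setting ∂π_U/∂q_U = 0: 36 - 3q_U - (3/2)(q_D) = 0.
Drake's first-order condition: 41 - 3q_D - (3/2)(q_U) = 0.
Rearranging gives the reaction functions q_U = (36 - (3/2)q_D)/3 and q_D = (41 - (3/2)q_U)/3.
Substituting one into the other gives q_U = 62/9 and q_D = 92/9.
Price P = 67 - (3/2)·(154/9) = 124/3.
Drake's profit: (124/3 - 26)·(92/9) = 156.7407.

156.74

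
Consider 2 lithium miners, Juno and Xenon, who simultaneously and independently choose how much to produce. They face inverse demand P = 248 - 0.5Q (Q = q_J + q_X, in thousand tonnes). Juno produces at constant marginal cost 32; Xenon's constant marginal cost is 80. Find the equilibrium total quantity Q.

Juno's profit: π_J = (248 - 0.5Q)q_J - (32q_J). Setting ∂π_J/∂q_J = 0: 216 - q_J - (1/2)(q_X) = 0.
Xenon's first-order condition: 168 - q_X - (1/2)(q_J) = 0.
So q_J = (216 - (1/2)q_X) and q_X = (168 - (1/2)q_J).
Substituting one into the other gives q_J = 176 and q_X = 80.
Total output Q = 176 + 80 = 256.

256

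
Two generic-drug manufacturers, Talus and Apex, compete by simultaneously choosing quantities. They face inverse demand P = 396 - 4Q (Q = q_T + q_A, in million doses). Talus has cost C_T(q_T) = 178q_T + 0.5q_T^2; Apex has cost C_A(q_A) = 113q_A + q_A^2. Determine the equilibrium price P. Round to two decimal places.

248.81

Talus's profit: π_T = (396 - 4Q)q_T - (178q_T + (1/2)q_T²). Setting ∂π_T/∂q_T = 0: 218 - 9q_T - 4(q_A) = 0.
Apex's first-order condition: 283 - 10q_A - 4(q_T) = 0.
Best responses: q_T = (218 - 4q_A)/9, q_A = (283 - 4q_T)/10.
Solving the pair: q_T = 524/37, q_A = 1675/74.
Total output Q = 36.7973, so price P = 396 - 4·36.7973 = 248.8108.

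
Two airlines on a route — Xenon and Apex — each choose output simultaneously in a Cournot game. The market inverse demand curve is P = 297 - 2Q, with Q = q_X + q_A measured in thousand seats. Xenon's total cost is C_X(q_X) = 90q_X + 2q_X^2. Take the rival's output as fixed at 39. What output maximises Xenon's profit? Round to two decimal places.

With the rival's output fixed at 39, Xenon's profit is π_X = (297 - 2·39 - 2q_X)q_X - (90q_X + 2q_X²) = (219 - 2q_X)q_X - (90q_X + 2q_X²).
∂π_X/∂q_X = 129 - 8q_X = 0, so q_X = 129/8.

16.13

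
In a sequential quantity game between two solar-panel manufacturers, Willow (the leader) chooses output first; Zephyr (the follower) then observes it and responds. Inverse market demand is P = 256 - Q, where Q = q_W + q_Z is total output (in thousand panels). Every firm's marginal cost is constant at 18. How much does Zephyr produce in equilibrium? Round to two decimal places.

The follower Zephyr best-responds to any q_W: π_Z = (256 - Q)q_Z - 18q_Z.
∂π_Z/∂q_Z = 238 - q_W - 2q_Z = 0 gives the reaction function q_Z = (238 - q_W)/2.
Willow substitutes q_Z(q_W) into its own profit: π_W = q_W(256 - q_W - (238 - q_W)/2) - 18q_W = (137 - (1/2)q_W)q_W - 18q_W.
The leader's first-order condition 119 - q_W = 0 yields q_W = 119.
Then q_Z = (238 - 119)/2 = 119/2.

59.50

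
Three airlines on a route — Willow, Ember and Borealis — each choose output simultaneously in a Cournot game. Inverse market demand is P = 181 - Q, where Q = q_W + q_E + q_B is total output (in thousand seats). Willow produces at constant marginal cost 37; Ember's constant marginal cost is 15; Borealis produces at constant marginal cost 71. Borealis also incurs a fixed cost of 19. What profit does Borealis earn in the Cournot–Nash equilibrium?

6

Willow's profit: π_W = (181 - Q)q_W - (37q_W). Setting ∂π_W/∂q_W = 0: 144 - 2q_W - (q_E + q_B) = 0.
Ember's profit: π_E = (181 - Q)q_E - (15q_E). Setting ∂π_E/∂q_E = 0: 166 - 2q_E - (q_W + q_B) = 0.
Borealis's first-order condition: 110 - 2q_B - (q_W + q_E) = 0.
Summing all 3 equations gives 420 − 4Q = 0, hence Q = 105.
Back-substituting: q_W = (144 − 105) = 39, q_E = (166 − 105) = 61, q_B = (110 − 105) = 5.
Price P = 181 - 105 = 76.
Borealis's profit: (76 - 71)·5 - 19 = 6.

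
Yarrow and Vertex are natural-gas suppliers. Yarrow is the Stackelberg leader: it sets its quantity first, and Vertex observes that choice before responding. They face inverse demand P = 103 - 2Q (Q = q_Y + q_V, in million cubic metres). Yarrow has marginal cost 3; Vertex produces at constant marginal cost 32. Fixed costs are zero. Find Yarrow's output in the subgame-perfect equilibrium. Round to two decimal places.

Solve by backward induction. Given q_Y, the follower Vertex maximises π_V = (103 - 2q_Y - 2q_V)q_V - 32q_V.
Follower FOC: 71 - 2q_Y - 4q_V = 0, so q_V(q_Y) = (71 - 2q_Y)/4.
Yarrow substitutes q_V(q_Y) into its own profit: π_Y = q_Y(103 - 2q_Y - (71 - 2q_Y)/2) - 3q_Y = (135/2 - q_Y)q_Y - 3q_Y.
The leader's first-order condition 129/2 - 2q_Y = 0 yields q_Y = 129/4.
Then q_V = (71 - 2·(129/4))/4 = 13/8.

32.25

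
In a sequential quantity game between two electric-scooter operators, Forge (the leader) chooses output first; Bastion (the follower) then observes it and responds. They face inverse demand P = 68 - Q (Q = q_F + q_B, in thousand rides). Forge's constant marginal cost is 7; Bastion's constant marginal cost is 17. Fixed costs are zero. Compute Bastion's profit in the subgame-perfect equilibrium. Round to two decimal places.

The follower Bastion best-responds to any q_F: π_B = (68 - Q)q_B - 17q_B.
∂π_B/∂q_B = 51 - q_F - 2q_B = 0 gives the reaction function q_B = (51 - q_F)/2.
The leader anticipates this reaction. Substituting into P = 68 - Q gives P = 85/2 - (1/2)q_F, so π_F = (85/2 - (1/2)q_F)q_F - 7q_F.
The leader's first-order condition 71/2 - q_F = 0 yields q_F = 71/2.
Then q_B = (51 - 71/2)/2 = 31/4.
Price P = 68 - 173/4 = 99/4.
Bastion's profit: (99/4 - 17)·(31/4) = 961/16.

60.06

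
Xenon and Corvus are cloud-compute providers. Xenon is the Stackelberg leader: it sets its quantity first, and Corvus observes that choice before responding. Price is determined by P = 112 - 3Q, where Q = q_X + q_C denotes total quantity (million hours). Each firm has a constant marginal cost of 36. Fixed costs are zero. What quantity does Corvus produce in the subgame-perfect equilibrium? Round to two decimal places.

6.33

The follower Corvus best-responds to any q_X: π_C = (112 - 3Q)q_C - 36q_C.
Follower FOC: 76 - 3q_X - 6q_C = 0, so q_C(q_X) = (76 - 3q_X)/6.
Xenon substitutes q_C(q_X) into its own profit: π_X = q_X(112 - 3q_X - (76 - 3q_X)/2) - 36q_X = (74 - (3/2)q_X)q_X - 36q_X.
The leader's first-order condition 38 - 3q_X = 0 yields q_X = 38/3.
Then q_C = (76 - 3·(38/3))/6 = 19/3.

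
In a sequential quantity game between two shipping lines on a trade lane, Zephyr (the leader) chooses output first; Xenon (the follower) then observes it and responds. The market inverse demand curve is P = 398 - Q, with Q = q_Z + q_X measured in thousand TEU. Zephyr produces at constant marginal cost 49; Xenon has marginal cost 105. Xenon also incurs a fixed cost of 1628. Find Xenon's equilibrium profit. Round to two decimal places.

The follower Xenon best-responds to any q_Z: π_X = (398 - Q)q_X - 105q_X.
Setting the follower's marginal profit to zero, 293 - q_Z - 2q_X = 0, i.e. q_X = (293 - q_Z)/2.
Zephyr substitutes q_X(q_Z) into its own profit: π_Z = q_Z(398 - q_Z - (293 - q_Z)/2) - 49q_Z = (503/2 - (1/2)q_Z)q_Z - 49q_Z.
Leader FOC: 405/2 - q_Z = 0, so q_Z = 405/2.
Then q_X = (293 - 405/2)/2 = 181/4.
Price P = 398 - 991/4 = 601/4.
Xenon's profit: (601/4 - 105)·(181/4) - 1628 = 419.5625.

419.56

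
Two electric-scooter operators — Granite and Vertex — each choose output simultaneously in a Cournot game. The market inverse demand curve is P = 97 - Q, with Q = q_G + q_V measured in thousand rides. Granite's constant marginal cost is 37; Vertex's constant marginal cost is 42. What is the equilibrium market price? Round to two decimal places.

Granite's profit: π_G = (97 - Q)q_G - (37q_G). Setting ∂π_G/∂q_G = 0: 60 - 2q_G - (q_V) = 0.
Vertex's first-order condition: 55 - 2q_V - (q_G) = 0.
Rearranging gives the reaction functions q_G = (60 - q_V)/2 and q_V = (55 - q_G)/2.
Substituting one into the other gives q_G = 65/3 and q_V = 50/3.
Total output Q = 115/3, so price P = 97 - 115/3 = 176/3.

58.67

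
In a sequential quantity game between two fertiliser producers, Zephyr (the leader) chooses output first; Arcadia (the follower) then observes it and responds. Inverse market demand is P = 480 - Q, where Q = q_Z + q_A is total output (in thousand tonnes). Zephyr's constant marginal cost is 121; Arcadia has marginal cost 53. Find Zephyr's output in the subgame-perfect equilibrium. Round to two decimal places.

The follower Arcadia best-responds to any q_Z: π_A = (480 - Q)q_A - 53q_A.
Follower FOC: 427 - q_Z - 2q_A = 0, so q_A(q_Z) = (427 - q_Z)/2.
The leader anticipates this reaction. Substituting into P = 480 - Q gives P = 533/2 - (1/2)q_Z, so π_Z = (533/2 - (1/2)q_Z)q_Z - 121q_Z.
Maximising: ∂π_Z/∂q_Z = 291/2 - q_Z = 0, giving q_Z = 291/2.
Then q_A = (427 - 291/2)/2 = 563/4.

145.50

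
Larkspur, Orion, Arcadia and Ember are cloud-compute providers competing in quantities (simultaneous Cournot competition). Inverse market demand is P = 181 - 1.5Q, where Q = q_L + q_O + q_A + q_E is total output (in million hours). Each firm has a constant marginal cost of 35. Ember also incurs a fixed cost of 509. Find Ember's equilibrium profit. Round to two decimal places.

Each firm earns π_i = (181 - 1.5Q)q_i - 35q_i.
First-order condition (treating rivals' output as given): 146 - 3q_i - (3/2)·Σ_{j≠i} q_j = 0.
By symmetry each firm produces the same amount; substituting Σ_{j≠i} q_j = 3q_i yields q_i = 146/(15/2) = 292/15.
Price P = 181 - (3/2)·(1168/15) = 321/5.
Ember's profit: (321/5 - 35)·(292/15) - 509 = 59.4267.

59.43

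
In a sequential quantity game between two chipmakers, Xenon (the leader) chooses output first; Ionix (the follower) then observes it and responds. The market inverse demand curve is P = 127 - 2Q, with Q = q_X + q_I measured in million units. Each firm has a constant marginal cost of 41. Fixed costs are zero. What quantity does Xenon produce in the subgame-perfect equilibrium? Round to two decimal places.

Solve by backward induction. Given q_X, the follower Ionix maximises π_I = (127 - 2q_X - 2q_I)q_I - 41q_I.
Follower FOC: 86 - 2q_X - 4q_I = 0, so q_I(q_X) = (86 - 2q_X)/4.
Xenon substitutes q_I(q_X) into its own profit: π_X = q_X(127 - 2q_X - (86 - 2q_X)/2) - 41q_X = (84 - q_X)q_X - 41q_X.
The leader's first-order condition 43 - 2q_X = 0 yields q_X = 43/2.
Then q_I = (86 - 2·(43/2))/4 = 43/4.

21.50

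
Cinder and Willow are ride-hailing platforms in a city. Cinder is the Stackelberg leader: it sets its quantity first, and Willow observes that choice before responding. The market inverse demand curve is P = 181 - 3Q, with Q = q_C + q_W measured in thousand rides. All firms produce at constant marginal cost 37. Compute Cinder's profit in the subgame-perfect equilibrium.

864

The follower Willow best-responds to any q_C: π_W = (181 - 3Q)q_W - 37q_W.
Follower FOC: 144 - 3q_C - 6q_W = 0, so q_W(q_C) = (144 - 3q_C)/6.
The leader anticipates this reaction. Substituting into P = 181 - 3Q gives P = 109 - (3/2)q_C, so π_C = (109 - (3/2)q_C)q_C - 37q_C.
Maximising: ∂π_C/∂q_C = 72 - 3q_C = 0, giving q_C = 24.
Then q_W = (144 - 3·24)/6 = 12.
Price P = 181 - 3·36 = 73.
Cinder's profit: (73 - 37)·24 = 864.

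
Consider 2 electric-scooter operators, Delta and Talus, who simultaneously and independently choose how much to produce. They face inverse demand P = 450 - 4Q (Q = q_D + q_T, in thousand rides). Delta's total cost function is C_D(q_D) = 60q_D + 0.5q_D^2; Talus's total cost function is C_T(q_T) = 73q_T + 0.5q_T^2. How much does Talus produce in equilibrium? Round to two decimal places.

Delta's profit: π_D = (450 - 4Q)q_D - (60q_D + (1/2)q_D²). Setting ∂π_D/∂q_D = 0: 390 - 9q_D - 4(q_T) = 0.
Talus's first-order condition: 377 - 9q_T - 4(q_D) = 0.
So q_D = (390 - 4q_T)/9 and q_T = (377 - 4q_D)/9.
Solving the pair: q_D = 154/5, q_T = 141/5.

28.20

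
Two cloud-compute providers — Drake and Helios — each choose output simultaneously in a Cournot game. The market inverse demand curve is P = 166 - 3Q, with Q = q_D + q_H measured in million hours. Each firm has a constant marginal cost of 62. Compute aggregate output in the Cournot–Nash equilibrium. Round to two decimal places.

Each firm earns π_i = (166 - 3Q)q_i - 62q_i.
Setting ∂π_i/∂q_i = 0 with rivals' quantities fixed: 104 - 6q_i - 3q_j = 0.
With identical firms every q_j equals q_i, so q_j = q_i and 104 = 9q_i, giving q_i = 104/9.
Total output Q = 104/9 + 104/9 = 208/9.

23.11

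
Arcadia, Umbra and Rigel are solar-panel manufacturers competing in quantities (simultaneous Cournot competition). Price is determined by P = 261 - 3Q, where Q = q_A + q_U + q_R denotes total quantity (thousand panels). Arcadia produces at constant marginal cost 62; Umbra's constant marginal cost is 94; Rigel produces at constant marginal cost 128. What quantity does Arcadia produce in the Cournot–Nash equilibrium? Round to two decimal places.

Arcadia's profit: π_A = (261 - 3Q)q_A - (62q_A). Setting ∂π_A/∂q_A = 0: 199 - 6q_A - 3(q_U + q_R) = 0.
Umbra's profit: π_U = (261 - 3Q)q_U - (94q_U). Setting ∂π_U/∂q_U = 0: 167 - 6q_U - 3(q_A + q_R) = 0.
Rigel's profit: π_R = (261 - 3Q)q_R - (128q_R). Setting ∂π_R/∂q_R = 0: 133 - 6q_R - 3(q_A + q_U) = 0.
Adding the 3 conditions: 499 − 6Q − 6Q = 0, i.e. Q = 499/12.
Back-substituting: q_A = (199 − 499/4)/3 = 99/4, q_U = (167 − 499/4)/3 = 169/12, q_R = (133 − 499/4)/3 = 11/4.

24.75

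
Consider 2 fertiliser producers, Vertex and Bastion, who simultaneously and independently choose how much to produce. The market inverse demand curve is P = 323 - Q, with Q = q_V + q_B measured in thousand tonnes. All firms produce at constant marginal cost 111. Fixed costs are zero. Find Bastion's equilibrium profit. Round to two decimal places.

A representative firm's profit is π_i = q_i(323 - Q) - 111q_i.
Setting ∂π_i/∂q_i = 0 with rivals' quantities fixed: 212 - 2q_i - q_j = 0.
With identical firms every q_j equals q_i, so q_j = q_i and 212 = 3q_i, giving q_i = 212/3.
Price P = 323 - 424/3 = 545/3.
Bastion's profit: (545/3 - 111)·(212/3) = 4993.7778.

4993.78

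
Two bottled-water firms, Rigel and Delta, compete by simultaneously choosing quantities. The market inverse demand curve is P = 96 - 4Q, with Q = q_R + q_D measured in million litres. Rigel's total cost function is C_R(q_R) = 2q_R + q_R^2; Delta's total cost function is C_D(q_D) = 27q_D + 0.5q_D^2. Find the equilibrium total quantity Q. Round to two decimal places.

Rigel's profit: π_R = (96 - 4Q)q_R - (2q_R + q_R²). Setting ∂π_R/∂q_R = 0: 94 - 10q_R - 4(q_D) = 0.
Delta's first-order condition: 69 - 9q_D - 4(q_R) = 0.
So q_R = (94 - 4q_D)/10 and q_D = (69 - 4q_R)/9.
Substituting one into the other gives q_R = 285/37 and q_D = 157/37.
Total output Q = 285/37 + 157/37 = 442/37.

11.95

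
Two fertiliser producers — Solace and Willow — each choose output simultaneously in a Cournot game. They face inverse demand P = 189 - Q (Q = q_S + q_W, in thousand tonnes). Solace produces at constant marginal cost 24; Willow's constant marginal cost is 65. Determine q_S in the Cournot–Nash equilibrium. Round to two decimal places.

Solace's profit: π_S = (189 - Q)q_S - (24q_S). Setting ∂π_S/∂q_S = 0: 165 - 2q_S - (q_W) = 0.
Willow's first-order condition: 124 - 2q_W - (q_S) = 0.
Rearranging gives the reaction functions q_S = (165 - q_W)/2 and q_W = (124 - q_S)/2.
Substituting one into the other gives q_S = 206/3 and q_W = 83/3.

68.67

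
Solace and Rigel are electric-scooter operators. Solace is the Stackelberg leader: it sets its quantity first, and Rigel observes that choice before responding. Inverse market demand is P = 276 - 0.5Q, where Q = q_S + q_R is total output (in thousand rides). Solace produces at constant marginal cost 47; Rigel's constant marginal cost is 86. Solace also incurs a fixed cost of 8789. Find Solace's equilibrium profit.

9167

The follower Rigel best-responds to any q_S: π_R = (276 - 0.5Q)q_R - 86q_R.
∂π_R/∂q_R = 190 - (1/2)q_S - q_R = 0 gives the reaction function q_R = (190 - (1/2)q_S).
The leader anticipates this reaction. Substituting into P = 276 - 0.5Q gives P = 181 - (1/4)q_S, so π_S = (181 - (1/4)q_S)q_S - 47q_S.
Maximising: ∂π_S/∂q_S = 134 - (1/2)q_S = 0, giving q_S = 268.
Then q_R = (190 - (1/2)·268) = 56.
Price P = 276 - (1/2)·324 = 114.
Solace's profit: (114 - 47)·268 - 8789 = 9167.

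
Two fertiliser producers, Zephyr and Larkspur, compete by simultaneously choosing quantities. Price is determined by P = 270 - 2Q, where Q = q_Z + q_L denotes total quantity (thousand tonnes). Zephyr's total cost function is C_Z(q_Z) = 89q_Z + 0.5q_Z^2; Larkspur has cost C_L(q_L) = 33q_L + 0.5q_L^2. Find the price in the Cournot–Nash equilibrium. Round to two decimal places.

150.57

Zephyr's profit: π_Z = (270 - 2Q)q_Z - (89q_Z + (1/2)q_Z²). Setting ∂π_Z/∂q_Z = 0: 181 - 5q_Z - 2(q_L) = 0.
Larkspur's first-order condition: 237 - 5q_L - 2(q_Z) = 0.
Rearranging gives the reaction functions q_Z = (181 - 2q_L)/5 and q_L = (237 - 2q_Z)/5.
Substituting one into the other gives q_Z = 431/21 and q_L = 823/21.
Total output Q = 418/7, so price P = 270 - 2·(418/7) = 1054/7.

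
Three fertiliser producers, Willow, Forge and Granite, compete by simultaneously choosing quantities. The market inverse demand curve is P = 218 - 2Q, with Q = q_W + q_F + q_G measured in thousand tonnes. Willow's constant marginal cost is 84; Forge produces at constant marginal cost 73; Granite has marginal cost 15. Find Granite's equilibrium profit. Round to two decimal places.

3403.13

Willow's profit: π_W = (218 - 2Q)q_W - (84q_W). Setting ∂π_W/∂q_W = 0: 134 - 4q_W - 2(q_F + q_G) = 0.
Forge's first-order condition: 145 - 4q_F - 2(q_W + q_G) = 0.
Granite's profit: π_G = (218 - 2Q)q_G - (15q_G). Setting ∂π_G/∂q_G = 0: 203 - 4q_G - 2(q_W + q_F) = 0.
Adding the 3 conditions: 482 − 4Q − 4Q = 0, i.e. Q = 241/4.
Back-substituting: q_W = (134 − 241/2)/2 = 27/4, q_F = (145 − 241/2)/2 = 49/4, q_G = (203 − 241/2)/2 = 165/4.
Price P = 218 - 2·(241/4) = 195/2.
Granite's profit: (195/2 - 15)·(165/4) = 3403.1250.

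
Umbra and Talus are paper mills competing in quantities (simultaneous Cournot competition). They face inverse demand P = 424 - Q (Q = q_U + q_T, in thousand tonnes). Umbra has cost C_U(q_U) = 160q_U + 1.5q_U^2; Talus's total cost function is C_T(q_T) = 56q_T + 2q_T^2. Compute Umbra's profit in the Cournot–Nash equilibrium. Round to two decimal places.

4395.53

Umbra's profit: π_U = (424 - Q)q_U - (160q_U + (3/2)q_U²). Setting ∂π_U/∂q_U = 0: 264 - 5q_U - (q_T) = 0.
Talus's profit: π_T = (424 - Q)q_T - (56q_T + 2q_T²). Setting ∂π_T/∂q_T = 0: 368 - 6q_T - (q_U) = 0.
Best responses: q_U = (264 - q_T)/5, q_T = (368 - q_U)/6.
Substituting one into the other gives q_U = 1216/29 and q_T = 1576/29.
Price P = 424 - 96.2759 = 327.7241.
Umbra's profit: 327.7241·(1216/29) - 160·(1216/29) - (3/2)(1216/29)² = 4395.5291.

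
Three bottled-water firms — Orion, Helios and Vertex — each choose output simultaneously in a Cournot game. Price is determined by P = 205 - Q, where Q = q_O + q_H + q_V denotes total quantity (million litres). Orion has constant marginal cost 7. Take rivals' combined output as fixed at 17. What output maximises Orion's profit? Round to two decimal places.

90.50

With rivals' combined output fixed at 17, Orion's profit is π_O = (205 - 17 - q_O)q_O - (7q_O) = (188 - q_O)q_O - (7q_O).
∂π_O/∂q_O = 181 - 2q_O = 0, so q_O = 181/2.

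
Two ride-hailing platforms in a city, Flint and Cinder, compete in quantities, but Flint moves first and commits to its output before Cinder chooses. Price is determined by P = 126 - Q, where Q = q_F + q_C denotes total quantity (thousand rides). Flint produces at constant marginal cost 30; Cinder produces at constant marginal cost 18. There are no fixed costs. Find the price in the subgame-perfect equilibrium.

51

Solve by backward induction. Given q_F, the follower Cinder maximises π_C = (126 - q_F - q_C)q_C - 18q_C.
∂π_C/∂q_C = 108 - q_F - 2q_C = 0 gives the reaction function q_C = (108 - q_F)/2.
Flint substitutes q_C(q_F) into its own profit: π_F = q_F(126 - q_F - (108 - q_F)/2) - 30q_F = (72 - (1/2)q_F)q_F - 30q_F.
The leader's first-order condition 42 - q_F = 0 yields q_F = 42.
Then q_C = (108 - 42)/2 = 33.
Total output Q = 75, so price P = 126 - 75 = 51.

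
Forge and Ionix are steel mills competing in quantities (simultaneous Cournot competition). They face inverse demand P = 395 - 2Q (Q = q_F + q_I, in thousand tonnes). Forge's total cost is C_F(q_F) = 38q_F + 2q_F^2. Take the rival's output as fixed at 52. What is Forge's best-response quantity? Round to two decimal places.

With the rival's output fixed at 52, Forge's profit is π_F = (395 - 2·52 - 2q_F)q_F - (38q_F + 2q_F²) = (291 - 2q_F)q_F - (38q_F + 2q_F²).
∂π_F/∂q_F = 253 - 8q_F = 0, so q_F = 253/8.

31.63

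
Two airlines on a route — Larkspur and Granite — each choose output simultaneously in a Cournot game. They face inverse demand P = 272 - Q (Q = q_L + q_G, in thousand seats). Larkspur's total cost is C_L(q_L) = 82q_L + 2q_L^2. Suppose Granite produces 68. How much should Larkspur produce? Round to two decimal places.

20.33

With the rival's output fixed at 68, Larkspur's profit is π_L = (272 - 68 - q_L)q_L - (82q_L + 2q_L²) = (204 - q_L)q_L - (82q_L + 2q_L²).
∂π_L/∂q_L = 122 - 6q_L = 0, so q_L = 61/3.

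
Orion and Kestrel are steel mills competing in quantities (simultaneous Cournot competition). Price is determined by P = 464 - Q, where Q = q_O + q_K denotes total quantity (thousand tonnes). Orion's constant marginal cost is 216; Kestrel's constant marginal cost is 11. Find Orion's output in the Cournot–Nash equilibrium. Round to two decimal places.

14.33

Orion's profit: π_O = (464 - Q)q_O - (216q_O). Setting ∂π_O/∂q_O = 0: 248 - 2q_O - (q_K) = 0.
Kestrel's profit: π_K = (464 - Q)q_K - (11q_K). Setting ∂π_K/∂q_K = 0: 453 - 2q_K - (q_O) = 0.
Best responses: q_O = (248 - q_K)/2, q_K = (453 - q_O)/2.
Substituting one into the other gives q_O = 43/3 and q_K = 658/3.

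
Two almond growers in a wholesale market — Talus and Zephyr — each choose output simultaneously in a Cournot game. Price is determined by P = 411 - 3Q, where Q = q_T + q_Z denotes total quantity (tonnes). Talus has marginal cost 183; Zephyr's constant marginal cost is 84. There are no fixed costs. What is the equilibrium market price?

226

Talus's profit: π_T = (411 - 3Q)q_T - (183q_T). Setting ∂π_T/∂q_T = 0: 228 - 6q_T - 3(q_Z) = 0.
Zephyr's profit: π_Z = (411 - 3Q)q_Z - (84q_Z). Setting ∂π_Z/∂q_Z = 0: 327 - 6q_Z - 3(q_T) = 0.
So q_T = (228 - 3q_Z)/6 and q_Z = (327 - 3q_T)/6.
Solving the pair: q_T = 43/3, q_Z = 142/3.
Total output Q = 185/3, so price P = 411 - 3·(185/3) = 226.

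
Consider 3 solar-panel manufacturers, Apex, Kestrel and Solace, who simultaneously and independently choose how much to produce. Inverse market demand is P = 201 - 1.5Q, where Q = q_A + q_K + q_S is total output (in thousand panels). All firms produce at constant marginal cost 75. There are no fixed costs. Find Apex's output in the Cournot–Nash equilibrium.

21

Each firm earns π_i = (201 - 1.5Q)q_i - 75q_i.
Setting ∂π_i/∂q_i = 0 with rivals' quantities fixed: 126 - 3q_i - (3/2)·Σ_{j≠i} q_j = 0.
With identical firms every q_j equals q_i, so Σ_{j≠i} q_j = 2q_i and 126 = 6q_i, giving q_i = 21.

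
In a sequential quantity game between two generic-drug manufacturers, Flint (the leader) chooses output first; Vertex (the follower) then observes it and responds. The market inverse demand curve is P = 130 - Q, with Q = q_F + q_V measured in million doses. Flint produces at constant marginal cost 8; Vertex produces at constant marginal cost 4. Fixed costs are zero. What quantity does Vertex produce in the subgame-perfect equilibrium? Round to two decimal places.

Solve by backward induction. Given q_F, the follower Vertex maximises π_V = (130 - q_F - q_V)q_V - 4q_V.
∂π_V/∂q_V = 126 - q_F - 2q_V = 0 gives the reaction function q_V = (126 - q_F)/2.
The leader anticipates this reaction. Substituting into P = 130 - Q gives P = 67 - (1/2)q_F, so π_F = (67 - (1/2)q_F)q_F - 8q_F.
Leader FOC: 59 - q_F = 0, so q_F = 59.
Then q_V = (126 - 59)/2 = 67/2.

33.50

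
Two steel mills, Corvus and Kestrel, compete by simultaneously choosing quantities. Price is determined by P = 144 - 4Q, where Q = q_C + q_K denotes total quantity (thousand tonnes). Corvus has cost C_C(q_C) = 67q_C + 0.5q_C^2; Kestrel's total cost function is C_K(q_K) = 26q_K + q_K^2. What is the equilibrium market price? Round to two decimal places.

87.14

Corvus's profit: π_C = (144 - 4Q)q_C - (67q_C + (1/2)q_C²). Setting ∂π_C/∂q_C = 0: 77 - 9q_C - 4(q_K) = 0.
Kestrel's profit: π_K = (144 - 4Q)q_K - (26q_K + q_K²). Setting ∂π_K/∂q_K = 0: 118 - 10q_K - 4(q_C) = 0.
Rearranging gives the reaction functions q_C = (77 - 4q_K)/9 and q_K = (118 - 4q_C)/10.
Solving the pair: q_C = 149/37, q_K = 377/37.
Total output Q = 526/37, so price P = 144 - 4·(526/37) = 87.1351.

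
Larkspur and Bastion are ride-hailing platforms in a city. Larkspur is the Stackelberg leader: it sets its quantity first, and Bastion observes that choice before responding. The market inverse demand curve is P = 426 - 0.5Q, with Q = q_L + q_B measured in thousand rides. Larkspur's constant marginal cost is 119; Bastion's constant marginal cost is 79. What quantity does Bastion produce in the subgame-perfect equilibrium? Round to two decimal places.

Solve by backward induction. Given q_L, the follower Bastion maximises π_B = (426 - (1/2)q_L - (1/2)q_B)q_B - 79q_B.
Setting the follower's marginal profit to zero, 347 - (1/2)q_L - q_B = 0, i.e. q_B = (347 - (1/2)q_L).
Larkspur substitutes q_B(q_L) into its own profit: π_L = q_L(426 - (1/2)q_L - (347 - (1/2)q_L)/2) - 119q_L = (505/2 - (1/4)q_L)q_L - 119q_L.
Leader FOC: 267/2 - (1/2)q_L = 0, so q_L = 267.
Then q_B = (347 - (1/2)·267) = 427/2.

213.50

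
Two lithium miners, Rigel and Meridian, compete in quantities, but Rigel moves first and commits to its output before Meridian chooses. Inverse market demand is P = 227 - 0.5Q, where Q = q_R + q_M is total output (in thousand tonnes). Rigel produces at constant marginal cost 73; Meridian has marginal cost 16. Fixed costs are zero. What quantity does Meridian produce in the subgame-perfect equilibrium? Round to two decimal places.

162.50

Solve by backward induction. Given q_R, the follower Meridian maximises π_M = (227 - (1/2)q_R - (1/2)q_M)q_M - 16q_M.
Setting the follower's marginal profit to zero, 211 - (1/2)q_R - q_M = 0, i.e. q_M = (211 - (1/2)q_R).
Rigel substitutes q_M(q_R) into its own profit: π_R = q_R(227 - (1/2)q_R - (211 - (1/2)q_R)/2) - 73q_R = (243/2 - (1/4)q_R)q_R - 73q_R.
Maximising: ∂π_R/∂q_R = 97/2 - (1/2)q_R = 0, giving q_R = 97.
Then q_M = (211 - (1/2)·97) = 325/2.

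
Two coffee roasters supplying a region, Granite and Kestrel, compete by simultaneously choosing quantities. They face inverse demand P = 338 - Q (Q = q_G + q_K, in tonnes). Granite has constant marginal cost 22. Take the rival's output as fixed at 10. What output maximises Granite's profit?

153

With the rival's output fixed at 10, Granite's profit is π_G = (338 - 10 - q_G)q_G - (22q_G) = (328 - q_G)q_G - (22q_G).
∂π_G/∂q_G = 306 - 2q_G = 0, so q_G = 153.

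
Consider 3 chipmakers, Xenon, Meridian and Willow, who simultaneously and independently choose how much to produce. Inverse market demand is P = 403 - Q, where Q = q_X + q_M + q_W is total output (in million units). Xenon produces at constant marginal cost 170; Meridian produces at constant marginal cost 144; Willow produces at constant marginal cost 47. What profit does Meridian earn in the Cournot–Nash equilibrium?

Xenon's profit: π_X = (403 - Q)q_X - (170q_X). Setting ∂π_X/∂q_X = 0: 233 - 2q_X - (q_M + q_W) = 0.
Meridian's profit: π_M = (403 - Q)q_M - (144q_M). Setting ∂π_M/∂q_M = 0: 259 - 2q_M - (q_X + q_W) = 0.
Willow's first-order condition: 356 - 2q_W - (q_X + q_M) = 0.
Adding the 3 conditions: 848 − 2Q − 2Q = 0, i.e. Q = 212.
Back-substituting: q_X = (233 − 212) = 21, q_M = (259 − 212) = 47, q_W = (356 − 212) = 144.
Price P = 403 - 212 = 191.
Meridian's profit: (191 - 144)·47 = 2209.

2209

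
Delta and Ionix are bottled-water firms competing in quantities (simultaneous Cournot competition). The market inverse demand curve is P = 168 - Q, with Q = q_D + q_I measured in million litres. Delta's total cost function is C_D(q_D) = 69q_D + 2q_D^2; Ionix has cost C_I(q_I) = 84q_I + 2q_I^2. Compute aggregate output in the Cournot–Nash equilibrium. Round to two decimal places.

26.14

Delta's profit: π_D = (168 - Q)q_D - (69q_D + 2q_D²). Setting ∂π_D/∂q_D = 0: 99 - 6q_D - (q_I) = 0.
Ionix's profit: π_I = (168 - Q)q_I - (84q_I + 2q_I²). Setting ∂π_I/∂q_I = 0: 84 - 6q_I - (q_D) = 0.
Rearranging gives the reaction functions q_D = (99 - q_I)/6 and q_I = (84 - q_D)/6.
Solving the pair: q_D = 102/7, q_I = 81/7.
Total output Q = 102/7 + 81/7 = 183/7.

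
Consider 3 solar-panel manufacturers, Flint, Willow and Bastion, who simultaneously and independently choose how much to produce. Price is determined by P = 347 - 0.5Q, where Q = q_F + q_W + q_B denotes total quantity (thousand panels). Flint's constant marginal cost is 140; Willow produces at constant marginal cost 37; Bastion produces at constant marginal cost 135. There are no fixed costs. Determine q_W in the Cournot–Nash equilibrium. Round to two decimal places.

Flint's profit: π_F = (347 - 0.5Q)q_F - (140q_F). Setting ∂π_F/∂q_F = 0: 207 - q_F - (1/2)(q_W + q_B) = 0.
Willow's profit: π_W = (347 - 0.5Q)q_W - (37q_W). Setting ∂π_W/∂q_W = 0: 310 - q_W - (1/2)(q_F + q_B) = 0.
Bastion's first-order condition: 212 - q_B - (1/2)(q_F + q_W) = 0.
Summing all 3 equations gives 729 − 2Q = 0, hence Q = 729/2.
Back-substituting: q_F = (207 − 729/4)/(1/2) = 99/2, q_W = (310 − 729/4)/(1/2) = 511/2, q_B = (212 − 729/4)/(1/2) = 119/2.

255.50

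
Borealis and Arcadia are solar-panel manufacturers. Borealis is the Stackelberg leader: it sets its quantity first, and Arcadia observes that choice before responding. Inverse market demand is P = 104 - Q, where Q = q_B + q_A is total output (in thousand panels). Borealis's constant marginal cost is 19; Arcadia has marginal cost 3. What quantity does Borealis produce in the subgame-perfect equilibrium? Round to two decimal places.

34.50

The follower Arcadia best-responds to any q_B: π_A = (104 - Q)q_A - 3q_A.
Setting the follower's marginal profit to zero, 101 - q_B - 2q_A = 0, i.e. q_A = (101 - q_B)/2.
The leader anticipates this reaction. Substituting into P = 104 - Q gives P = 107/2 - (1/2)q_B, so π_B = (107/2 - (1/2)q_B)q_B - 19q_B.
Maximising: ∂π_B/∂q_B = 69/2 - q_B = 0, giving q_B = 69/2.
Then q_A = (101 - 69/2)/2 = 133/4.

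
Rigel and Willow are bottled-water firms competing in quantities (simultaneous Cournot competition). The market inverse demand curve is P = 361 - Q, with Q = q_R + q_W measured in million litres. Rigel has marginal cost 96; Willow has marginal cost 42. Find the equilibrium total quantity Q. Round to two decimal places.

194.67

Rigel's profit: π_R = (361 - Q)q_R - (96q_R). Setting ∂π_R/∂q_R = 0: 265 - 2q_R - (q_W) = 0.
Willow's profit: π_W = (361 - Q)q_W - (42q_W). Setting ∂π_W/∂q_W = 0: 319 - 2q_W - (q_R) = 0.
Rearranging gives the reaction functions q_R = (265 - q_W)/2 and q_W = (319 - q_R)/2.
Solving the pair: q_R = 211/3, q_W = 373/3.
Total output Q = 211/3 + 373/3 = 584/3.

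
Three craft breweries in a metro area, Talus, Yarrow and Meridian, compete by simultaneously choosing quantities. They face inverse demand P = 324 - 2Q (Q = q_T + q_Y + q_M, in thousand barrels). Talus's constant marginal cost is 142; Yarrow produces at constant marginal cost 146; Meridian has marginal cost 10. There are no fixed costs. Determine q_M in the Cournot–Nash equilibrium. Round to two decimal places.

Talus's profit: π_T = (324 - 2Q)q_T - (142q_T). Setting ∂π_T/∂q_T = 0: 182 - 4q_T - 2(q_Y + q_M) = 0.
Yarrow's profit: π_Y = (324 - 2Q)q_Y - (146q_Y). Setting ∂π_Y/∂q_Y = 0: 178 - 4q_Y - 2(q_T + q_M) = 0.
Meridian's profit: π_M = (324 - 2Q)q_M - (10q_M). Setting ∂π_M/∂q_M = 0: 314 - 4q_M - 2(q_T + q_Y) = 0.
Summing all 3 equations gives 674 − 8Q = 0, hence Q = 337/4.
Back-substituting: q_T = (182 − 337/2)/2 = 27/4, q_Y = (178 − 337/2)/2 = 19/4, q_M = (314 − 337/2)/2 = 291/4.

72.75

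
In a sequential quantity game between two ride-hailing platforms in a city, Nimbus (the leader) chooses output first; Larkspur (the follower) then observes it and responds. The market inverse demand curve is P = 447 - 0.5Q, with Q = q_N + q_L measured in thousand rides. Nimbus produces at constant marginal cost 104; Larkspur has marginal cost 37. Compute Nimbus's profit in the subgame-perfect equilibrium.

19044

The follower Larkspur best-responds to any q_N: π_L = (447 - 0.5Q)q_L - 37q_L.
∂π_L/∂q_L = 410 - (1/2)q_N - q_L = 0 gives the reaction function q_L = (410 - (1/2)q_N).
The leader anticipates this reaction. Substituting into P = 447 - 0.5Q gives P = 242 - (1/4)q_N, so π_N = (242 - (1/4)q_N)q_N - 104q_N.
Leader FOC: 138 - (1/2)q_N = 0, so q_N = 276.
Then q_L = (410 - (1/2)·276) = 272.
Price P = 447 - (1/2)·548 = 173.
Nimbus's profit: (173 - 104)·276 = 19044.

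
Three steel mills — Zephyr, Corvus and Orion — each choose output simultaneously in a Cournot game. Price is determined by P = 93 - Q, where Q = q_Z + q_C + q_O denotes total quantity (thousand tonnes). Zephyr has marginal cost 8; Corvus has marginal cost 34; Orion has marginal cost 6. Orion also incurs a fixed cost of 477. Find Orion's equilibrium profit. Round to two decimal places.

Zephyr's profit: π_Z = (93 - Q)q_Z - (8q_Z). Setting ∂π_Z/∂q_Z = 0: 85 - 2q_Z - (q_C + q_O) = 0.
Corvus's profit: π_C = (93 - Q)q_C - (34q_C). Setting ∂π_C/∂q_C = 0: 59 - 2q_C - (q_Z + q_O) = 0.
Orion's profit: π_O = (93 - Q)q_O - (6q_O). Setting ∂π_O/∂q_O = 0: 87 - 2q_O - (q_Z + q_C) = 0.
Adding the 3 first-order conditions: 231 − 4Q = 0, so Q = 231/4.
Back-substituting: q_Z = (85 − 231/4) = 109/4, q_C = (59 − 231/4) = 5/4, q_O = (87 − 231/4) = 117/4.
Price P = 93 - 231/4 = 141/4.
Orion's profit: (141/4 - 6)·(117/4) - 477 = 378.5625.

378.56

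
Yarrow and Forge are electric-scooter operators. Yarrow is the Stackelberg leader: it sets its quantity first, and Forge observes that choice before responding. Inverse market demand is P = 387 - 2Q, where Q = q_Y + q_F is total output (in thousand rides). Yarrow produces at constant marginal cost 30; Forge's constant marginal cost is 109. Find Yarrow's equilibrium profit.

11881

The follower Forge best-responds to any q_Y: π_F = (387 - 2Q)q_F - 109q_F.
∂π_F/∂q_F = 278 - 2q_Y - 4q_F = 0 gives the reaction function q_F = (278 - 2q_Y)/4.
Yarrow substitutes q_F(q_Y) into its own profit: π_Y = q_Y(387 - 2q_Y - (278 - 2q_Y)/2) - 30q_Y = (248 - q_Y)q_Y - 30q_Y.
The leader's first-order condition 218 - 2q_Y = 0 yields q_Y = 109.
Then q_F = (278 - 2·109)/4 = 15.
Price P = 387 - 2·124 = 139.
Yarrow's profit: (139 - 30)·109 = 11881.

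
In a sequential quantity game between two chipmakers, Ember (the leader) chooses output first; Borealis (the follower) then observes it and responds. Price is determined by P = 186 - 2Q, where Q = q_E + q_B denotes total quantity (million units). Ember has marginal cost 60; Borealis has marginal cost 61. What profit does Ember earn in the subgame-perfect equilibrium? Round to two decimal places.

Solve by backward induction. Given q_E, the follower Borealis maximises π_B = (186 - 2q_E - 2q_B)q_B - 61q_B.
∂π_B/∂q_B = 125 - 2q_E - 4q_B = 0 gives the reaction function q_B = (125 - 2q_E)/4.
The leader anticipates this reaction. Substituting into P = 186 - 2Q gives P = 247/2 - q_E, so π_E = (247/2 - q_E)q_E - 60q_E.
Leader FOC: 127/2 - 2q_E = 0, so q_E = 127/4.
Then q_B = (125 - 2·(127/4))/4 = 123/8.
Price P = 186 - 2·(377/8) = 367/4.
Ember's profit: (367/4 - 60)·(127/4) = 1008.0625.

1008.06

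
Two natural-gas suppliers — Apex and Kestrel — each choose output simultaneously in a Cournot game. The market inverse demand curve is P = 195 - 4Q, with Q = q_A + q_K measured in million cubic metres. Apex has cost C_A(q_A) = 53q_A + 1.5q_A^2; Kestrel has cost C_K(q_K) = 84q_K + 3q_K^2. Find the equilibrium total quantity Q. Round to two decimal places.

15.92

Apex's profit: π_A = (195 - 4Q)q_A - (53q_A + (3/2)q_A²). Setting ∂π_A/∂q_A = 0: 142 - 11q_A - 4(q_K) = 0.
Kestrel's profit: π_K = (195 - 4Q)q_K - (84q_K + 3q_K²). Setting ∂π_K/∂q_K = 0: 111 - 14q_K - 4(q_A) = 0.
Rearranging gives the reaction functions q_A = (142 - 4q_K)/11 and q_K = (111 - 4q_A)/14.
Solving the pair: q_A = 772/69, q_K = 653/138.
Total output Q = 772/69 + 653/138 = 15.9203.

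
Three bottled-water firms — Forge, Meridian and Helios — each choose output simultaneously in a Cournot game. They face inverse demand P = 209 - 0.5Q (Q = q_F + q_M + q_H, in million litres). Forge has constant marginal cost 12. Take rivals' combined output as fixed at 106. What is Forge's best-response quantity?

With rivals' combined output fixed at 106, Forge's profit is π_F = (209 - (1/2)·106 - (1/2)q_F)q_F - (12q_F) = (156 - (1/2)q_F)q_F - (12q_F).
∂π_F/∂q_F = 144 - q_F = 0, so q_F = 144.

144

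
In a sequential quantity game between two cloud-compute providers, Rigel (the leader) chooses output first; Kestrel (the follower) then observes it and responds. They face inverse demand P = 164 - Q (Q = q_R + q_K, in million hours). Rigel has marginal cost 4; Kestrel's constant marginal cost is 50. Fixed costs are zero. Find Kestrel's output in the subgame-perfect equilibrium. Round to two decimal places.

The follower Kestrel best-responds to any q_R: π_K = (164 - Q)q_K - 50q_K.
∂π_K/∂q_K = 114 - q_R - 2q_K = 0 gives the reaction function q_K = (114 - q_R)/2.
Rigel substitutes q_K(q_R) into its own profit: π_R = q_R(164 - q_R - (114 - q_R)/2) - 4q_R = (107 - (1/2)q_R)q_R - 4q_R.
Maximising: ∂π_R/∂q_R = 103 - q_R = 0, giving q_R = 103.
Then q_K = (114 - 103)/2 = 11/2.

5.50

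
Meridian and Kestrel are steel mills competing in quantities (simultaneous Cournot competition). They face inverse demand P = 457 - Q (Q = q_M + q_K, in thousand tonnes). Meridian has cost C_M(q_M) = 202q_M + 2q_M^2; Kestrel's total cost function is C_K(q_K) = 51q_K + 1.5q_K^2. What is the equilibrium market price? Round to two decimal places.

351.83

Meridian's profit: π_M = (457 - Q)q_M - (202q_M + 2q_M²). Setting ∂π_M/∂q_M = 0: 255 - 6q_M - (q_K) = 0.
Kestrel's profit: π_K = (457 - Q)q_K - (51q_K + (3/2)q_K²). Setting ∂π_K/∂q_K = 0: 406 - 5q_K - (q_M) = 0.
So q_M = (255 - q_K)/6 and q_K = (406 - q_M)/5.
Solving the pair: q_M = 869/29, q_K = 75.2069.
Total output Q = 105.1724, so price P = 457 - 105.1724 = 351.8276.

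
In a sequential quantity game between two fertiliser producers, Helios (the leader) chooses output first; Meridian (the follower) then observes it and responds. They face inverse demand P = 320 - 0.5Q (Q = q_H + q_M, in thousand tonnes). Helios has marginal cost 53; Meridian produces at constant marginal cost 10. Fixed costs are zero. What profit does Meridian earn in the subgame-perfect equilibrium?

19602

The follower Meridian best-responds to any q_H: π_M = (320 - 0.5Q)q_M - 10q_M.
Setting the follower's marginal profit to zero, 310 - (1/2)q_H - q_M = 0, i.e. q_M = (310 - (1/2)q_H).
Helios substitutes q_M(q_H) into its own profit: π_H = q_H(320 - (1/2)q_H - (310 - (1/2)q_H)/2) - 53q_H = (165 - (1/4)q_H)q_H - 53q_H.
Maximising: ∂π_H/∂q_H = 112 - (1/2)q_H = 0, giving q_H = 224.
Then q_M = (310 - (1/2)·224) = 198.
Price P = 320 - (1/2)·422 = 109.
Meridian's profit: (109 - 10)·198 = 19602.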